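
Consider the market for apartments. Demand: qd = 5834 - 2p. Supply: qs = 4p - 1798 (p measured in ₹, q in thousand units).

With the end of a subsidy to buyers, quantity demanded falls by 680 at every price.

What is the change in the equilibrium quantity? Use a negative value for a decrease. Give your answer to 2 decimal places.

Original equilibrium: 5834 - 2p = 4p - 1798 gives 7632 = 6p, so p = 1272 and q = 3290.
The shock moves the curves to qd = 5154 - 2p and qs = 4p - 1798.
Equate the new curves: 5154 - 2p = 4p - 1798, giving 6952 = 6p, p = 3476/3 ≈ 1158.6667, q = 8510/3 ≈ 2836.6667.
Δq = 2836.6667 − 3290 = -453.33.

-453.33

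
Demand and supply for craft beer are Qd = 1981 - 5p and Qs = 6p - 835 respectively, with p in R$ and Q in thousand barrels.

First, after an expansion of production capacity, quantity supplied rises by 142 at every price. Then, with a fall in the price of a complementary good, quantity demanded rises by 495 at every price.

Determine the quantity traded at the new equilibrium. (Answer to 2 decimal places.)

Original equilibrium: 1981 - 5p = 6p - 835 gives 2816 = 11p, so p = 256 and Q = 701.
The shock moves the curves to Qd = 2476 - 5p and Qs = 6p - 693.
Equate the new curves: 2476 - 5p = 6p - 693, giving 3169 = 11p, p = 3169/11 ≈ 288.0909, Q = 11391/11 ≈ 1035.5455.

1035.55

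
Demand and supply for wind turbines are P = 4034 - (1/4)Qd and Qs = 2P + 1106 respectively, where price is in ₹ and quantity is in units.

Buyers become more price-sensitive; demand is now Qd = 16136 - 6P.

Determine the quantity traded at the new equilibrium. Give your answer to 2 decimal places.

4863.50

Solve the original market: 16136 - 4P = 2P + 1106, hence P = 2505 and Q = 6116.
The new curves are Qd = 16136 - 6P (demand) and Qs = 2P + 1106 (supply).
Clearing the new market: 16136 - 6P = 2P + 1106, so P = 1878.75 and Q = 4863.5.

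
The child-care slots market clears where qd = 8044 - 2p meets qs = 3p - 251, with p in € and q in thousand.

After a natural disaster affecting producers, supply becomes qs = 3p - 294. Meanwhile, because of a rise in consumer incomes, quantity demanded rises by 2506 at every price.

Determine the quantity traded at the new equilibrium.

Solve the original market: 8044 - 2p = 3p - 251, hence p = 1659 and q = 4726.
After the shift, demand is qd = 10550 - 2p and supply is qs = 3p - 294.
Clearing the new market: 10550 - 2p = 3p - 294, so p = 2168.8 and q = 6212.4.

6212.4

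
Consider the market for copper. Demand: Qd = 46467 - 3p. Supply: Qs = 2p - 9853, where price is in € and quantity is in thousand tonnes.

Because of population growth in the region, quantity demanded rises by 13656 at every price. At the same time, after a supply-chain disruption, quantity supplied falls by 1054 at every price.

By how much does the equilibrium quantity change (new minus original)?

+4830

Original equilibrium: 46467 - 3p = 2p - 9853 gives 56320 = 5p, so p = 11264 and Q = 12675.
With the change applied: demand Qd = 60123 - 3p, supply Qs = 2p - 10907.
Equate the new curves: 60123 - 3p = 2p - 10907, giving 71030 = 5p, p = 14206, Q = 17505.
ΔQ = 17505 − 12675 = +4830.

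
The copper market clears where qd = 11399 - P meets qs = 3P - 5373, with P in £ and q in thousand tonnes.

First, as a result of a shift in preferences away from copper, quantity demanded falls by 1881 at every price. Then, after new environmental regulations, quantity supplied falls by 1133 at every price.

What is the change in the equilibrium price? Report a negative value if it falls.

-187

Solve the original market: 11399 - P = 3P - 5373, hence P = 4193 and q = 7206.
With the change applied: demand qd = 9518 - P, supply qs = 3P - 6506.
Setting them equal: 9518 - P = 3P - 6506 → 16024 = 4P, so P = 4006 and q = 5512.
ΔP = 4006 − 4193 = -187.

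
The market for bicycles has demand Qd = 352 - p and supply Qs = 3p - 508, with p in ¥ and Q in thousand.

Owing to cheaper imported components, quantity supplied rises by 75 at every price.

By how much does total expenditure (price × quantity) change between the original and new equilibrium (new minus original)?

Solve the original market: 352 - p = 3p - 508, hence p = 215 and Q = 137.
The new curves are Qd = 352 - p (demand) and Qs = 3p - 433 (supply).
New equilibrium: 352 - p = 3p - 433 ⇒ 785 = 4p ⇒ p = 196.25, Q = 155.75.
Expenditure moves from 215×137 = 29455 to 196.25×155.75 = 30565.9375; change = +1110.9375.

+1110.9375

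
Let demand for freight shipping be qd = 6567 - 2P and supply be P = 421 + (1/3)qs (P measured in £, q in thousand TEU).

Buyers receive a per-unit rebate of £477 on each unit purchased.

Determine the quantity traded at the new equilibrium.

4007.4

Solve the original market: 6567 - 2P = 3P - 1263, hence P = 1566 and q = 3435.
Since buyers' out-of-pocket price is the market price minus the rebate, the effective demand curve becomes qd = 7521 - 2P.
Equate the new curves: 7521 - 2P = 3P - 1263, giving 8784 = 5P, P = 1756.8, q = 4007.4.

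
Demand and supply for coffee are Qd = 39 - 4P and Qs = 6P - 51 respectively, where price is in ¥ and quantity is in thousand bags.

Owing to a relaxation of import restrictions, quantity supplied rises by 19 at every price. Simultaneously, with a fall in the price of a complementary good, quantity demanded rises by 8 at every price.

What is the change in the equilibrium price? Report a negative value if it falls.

Original equilibrium: 39 - 4P = 6P - 51 gives 90 = 10P, so P = 9 and Q = 3.
With the change applied: demand Qd = 47 - 4P, supply Qs = 6P - 32.
Setting them equal: 47 - 4P = 6P - 32 → 79 = 10P, so P = 7.9 and Q = 15.4.
ΔP = 7.9 − 9 = -1.1.

-1.1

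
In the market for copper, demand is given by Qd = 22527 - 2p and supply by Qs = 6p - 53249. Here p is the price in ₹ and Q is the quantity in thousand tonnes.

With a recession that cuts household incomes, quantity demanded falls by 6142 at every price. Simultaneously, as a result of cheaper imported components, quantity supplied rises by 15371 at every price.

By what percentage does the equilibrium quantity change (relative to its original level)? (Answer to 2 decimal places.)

-21.32

Initially, 22527 - 2p = 6p - 53249, so 75776 = 8p and p = 9472, Q = 3583.
The new curves are Qd = 16385 - 2p (demand) and Qs = 6p - 37878 (supply).
Clearing the new market: 16385 - 2p = 6p - 37878, so p = 6782.875 and Q = 2819.25.
%ΔQ = (2819.25 − 3583) / 3583 × 100 = -21.32%.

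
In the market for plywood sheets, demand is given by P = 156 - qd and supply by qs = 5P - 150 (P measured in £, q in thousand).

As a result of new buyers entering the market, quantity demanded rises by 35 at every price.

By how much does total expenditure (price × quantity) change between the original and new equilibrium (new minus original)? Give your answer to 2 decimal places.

Before the shock: 156 - P = 5P - 150 ⇒ 306 = 6P ⇒ P = 51, q = 105.
After the shift, demand is qd = 191 - P and supply is qs = 5P - 150.
Equate the new curves: 191 - P = 5P - 150, giving 341 = 6P, P = 341/6 ≈ 56.8333, q = 805/6 ≈ 134.1667.
Expenditure moves from 51×105 = 5355 to 56.8333×134.1667 = 7625.1389; change = +2270.14.

+2270.14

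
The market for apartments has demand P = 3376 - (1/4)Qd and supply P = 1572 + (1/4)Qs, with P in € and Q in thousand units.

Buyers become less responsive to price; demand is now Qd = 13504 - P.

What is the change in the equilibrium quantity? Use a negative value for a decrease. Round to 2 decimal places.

Initially, 13504 - 4P = 4P - 6288, so 19792 = 8P and P = 2474, Q = 3608.
The new curves are Qd = 13504 - P (demand) and Qs = 4P - 6288 (supply).
Setting them equal: 13504 - P = 4P - 6288 → 19792 = 5P, so P = 3958.4 and Q = 9545.6.
ΔQ = 9545.6 − 3608 = +5937.60.

+5937.60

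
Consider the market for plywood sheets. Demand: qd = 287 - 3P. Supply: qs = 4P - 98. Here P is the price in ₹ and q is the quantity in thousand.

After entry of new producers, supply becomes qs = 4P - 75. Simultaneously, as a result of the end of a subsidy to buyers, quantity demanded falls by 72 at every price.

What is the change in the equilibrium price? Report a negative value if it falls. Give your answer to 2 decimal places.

-13.57

Initially, 287 - 3P = 4P - 98, so 385 = 7P and P = 55, q = 122.
The new curves are qd = 215 - 3P (demand) and qs = 4P - 75 (supply).
New equilibrium: 215 - 3P = 4P - 75 ⇒ 290 = 7P ⇒ P = 290/7 ≈ 41.4286, q = 635/7 ≈ 90.7143.
ΔP = 41.4286 − 55 = -13.57.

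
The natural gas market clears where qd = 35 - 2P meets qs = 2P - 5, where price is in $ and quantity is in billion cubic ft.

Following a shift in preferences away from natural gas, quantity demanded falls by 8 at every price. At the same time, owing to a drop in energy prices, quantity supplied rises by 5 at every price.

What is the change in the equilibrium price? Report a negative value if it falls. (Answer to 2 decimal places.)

-3.25

Solve the original market: 35 - 2P = 2P - 5, hence P = 10 and q = 15.
The new curves are qd = 27 - 2P (demand) and qs = 2P (supply).
Setting them equal: 27 - 2P = 2P → 27 = 4P, so P = 6.75 and q = 13.5.
ΔP = 6.75 − 10 = -3.25.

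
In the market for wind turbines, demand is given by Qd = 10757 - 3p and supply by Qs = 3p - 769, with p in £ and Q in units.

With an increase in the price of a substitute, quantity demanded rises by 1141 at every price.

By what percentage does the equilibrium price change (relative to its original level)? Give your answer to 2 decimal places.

Before the shock: 10757 - 3p = 3p - 769 ⇒ 11526 = 6p ⇒ p = 1921, Q = 4994.
The new curves are Qd = 11898 - 3p (demand) and Qs = 3p - 769 (supply).
Setting them equal: 11898 - 3p = 3p - 769 → 12667 = 6p, so p = 12667/6 ≈ 2111.1667 and Q = 5564.5.
%Δp = (2111.1667 − 1921) / 1921 × 100 = +9.90%.

+9.90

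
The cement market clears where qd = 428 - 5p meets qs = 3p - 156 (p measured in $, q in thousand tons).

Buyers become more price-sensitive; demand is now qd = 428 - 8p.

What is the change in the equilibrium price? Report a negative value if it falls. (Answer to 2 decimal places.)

Solve the original market: 428 - 5p = 3p - 156, hence p = 73 and q = 63.
After the shift, demand is qd = 428 - 8p and supply is qs = 3p - 156.
New equilibrium: 428 - 8p = 3p - 156 ⇒ 584 = 11p ⇒ p = 584/11 ≈ 53.0909, q = 36/11 ≈ 3.2727.
Δp = 53.0909 − 73 = -19.91.

-19.91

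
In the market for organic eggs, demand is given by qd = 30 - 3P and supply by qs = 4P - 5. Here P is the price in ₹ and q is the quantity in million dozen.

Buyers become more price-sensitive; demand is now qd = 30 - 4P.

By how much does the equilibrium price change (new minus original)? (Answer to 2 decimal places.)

-0.63

Solve the original market: 30 - 3P = 4P - 5, hence P = 5 and q = 15.
After the shift, demand is qd = 30 - 4P and supply is qs = 4P - 5.
New equilibrium: 30 - 4P = 4P - 5 ⇒ 35 = 8P ⇒ P = 4.375, q = 12.5.
ΔP = 4.375 − 5 = -0.63.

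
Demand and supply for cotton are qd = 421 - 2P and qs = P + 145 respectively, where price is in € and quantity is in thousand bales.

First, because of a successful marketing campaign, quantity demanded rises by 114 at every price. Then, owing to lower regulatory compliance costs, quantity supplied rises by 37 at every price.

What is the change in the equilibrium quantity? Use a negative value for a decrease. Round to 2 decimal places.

+62.67

Initially, 421 - 2P = P + 145, so 276 = 3P and P = 92, q = 237.
The new curves are qd = 535 - 2P (demand) and qs = P + 182 (supply).
Equate the new curves: 535 - 2P = P + 182, giving 353 = 3P, P = 353/3 ≈ 117.6667, q = 899/3 ≈ 299.6667.
Δq = 299.6667 − 237 = +62.67.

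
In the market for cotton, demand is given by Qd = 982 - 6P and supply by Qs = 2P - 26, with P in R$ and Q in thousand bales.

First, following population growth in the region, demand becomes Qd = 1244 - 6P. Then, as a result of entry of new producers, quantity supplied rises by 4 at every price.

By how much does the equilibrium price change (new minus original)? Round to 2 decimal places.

Solve the original market: 982 - 6P = 2P - 26, hence P = 126 and Q = 226.
The shock moves the curves to Qd = 1244 - 6P and Qs = 2P - 22.
Setting them equal: 1244 - 6P = 2P - 22 → 1266 = 8P, so P = 158.25 and Q = 294.5.
ΔP = 158.25 − 126 = +32.25.

+32.25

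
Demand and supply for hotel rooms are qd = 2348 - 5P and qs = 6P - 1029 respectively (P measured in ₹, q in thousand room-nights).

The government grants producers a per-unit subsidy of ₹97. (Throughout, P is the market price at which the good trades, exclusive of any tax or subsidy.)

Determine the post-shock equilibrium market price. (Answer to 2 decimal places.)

254.09

Initially, 2348 - 5P = 6P - 1029, so 3377 = 11P and P = 307, q = 813.
Since sellers receive the price plus the subsidy, the effective supply curve becomes qs = 6P - 447.
Setting them equal: 2348 - 5P = 6P - 447 → 2795 = 11P, so P = 2795/11 ≈ 254.0909 and q = 11853/11 ≈ 1077.5455.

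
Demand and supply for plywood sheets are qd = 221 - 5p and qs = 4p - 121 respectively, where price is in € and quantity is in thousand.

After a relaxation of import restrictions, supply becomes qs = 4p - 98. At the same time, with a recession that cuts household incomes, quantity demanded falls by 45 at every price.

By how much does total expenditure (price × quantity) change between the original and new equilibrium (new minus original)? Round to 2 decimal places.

Original equilibrium: 221 - 5p = 4p - 121 gives 342 = 9p, so p = 38 and q = 31.
After the shift, demand is qd = 176 - 5p and supply is qs = 4p - 98.
Equate the new curves: 176 - 5p = 4p - 98, giving 274 = 9p, p = 274/9 ≈ 30.4444, q = 214/9 ≈ 23.7778.
Expenditure moves from 38×31 = 1178 to 30.4444×23.7778 = 723.9012; change = -454.10.

-454.10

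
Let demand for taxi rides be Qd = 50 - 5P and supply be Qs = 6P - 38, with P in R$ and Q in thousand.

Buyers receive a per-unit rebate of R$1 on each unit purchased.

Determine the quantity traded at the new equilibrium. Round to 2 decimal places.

Before the shock: 50 - 5P = 6P - 38 ⇒ 88 = 11P ⇒ P = 8, Q = 10.
Since buyers' out-of-pocket price is the market price minus the rebate, the effective demand curve becomes Qd = 55 - 5P.
Equate the new curves: 55 - 5P = 6P - 38, giving 93 = 11P, P = 93/11 ≈ 8.4545, Q = 140/11 ≈ 12.7273.

12.73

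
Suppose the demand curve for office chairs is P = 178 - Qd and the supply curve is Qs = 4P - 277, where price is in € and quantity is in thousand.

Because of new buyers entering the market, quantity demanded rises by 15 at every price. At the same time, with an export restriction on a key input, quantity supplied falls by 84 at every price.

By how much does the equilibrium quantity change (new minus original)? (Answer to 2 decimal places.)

Before the shock: 178 - P = 4P - 277 ⇒ 455 = 5P ⇒ P = 91, Q = 87.
The new curves are Qd = 193 - P (demand) and Qs = 4P - 361 (supply).
New equilibrium: 193 - P = 4P - 361 ⇒ 554 = 5P ⇒ P = 110.8, Q = 82.2.
ΔQ = 82.2 − 87 = -4.80.

-4.80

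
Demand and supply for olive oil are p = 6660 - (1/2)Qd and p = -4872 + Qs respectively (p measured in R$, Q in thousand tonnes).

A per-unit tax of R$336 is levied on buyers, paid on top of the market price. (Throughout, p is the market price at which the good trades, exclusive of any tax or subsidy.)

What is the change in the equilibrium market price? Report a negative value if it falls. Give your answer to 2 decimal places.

Before the shock: 13320 - 2p = p + 4872 ⇒ 8448 = 3p ⇒ p = 2816, Q = 7688.
Since buyers pay the price plus the tax, the effective demand curve becomes Qd = 12648 - 2p.
Equate the new curves: 12648 - 2p = p + 4872, giving 7776 = 3p, p = 2592, Q = 7464.
Δp = 2592 − 2816 = -224.00.

-224.00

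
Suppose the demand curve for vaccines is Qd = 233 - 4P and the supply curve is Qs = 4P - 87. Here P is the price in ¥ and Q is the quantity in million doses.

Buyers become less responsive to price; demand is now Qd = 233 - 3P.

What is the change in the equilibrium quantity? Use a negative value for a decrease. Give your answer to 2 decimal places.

Original equilibrium: 233 - 4P = 4P - 87 gives 320 = 8P, so P = 40 and Q = 73.
The new curves are Qd = 233 - 3P (demand) and Qs = 4P - 87 (supply).
Equate the new curves: 233 - 3P = 4P - 87, giving 320 = 7P, P = 320/7 ≈ 45.7143, Q = 671/7 ≈ 95.8571.
ΔQ = 95.8571 − 73 = +22.86.

+22.86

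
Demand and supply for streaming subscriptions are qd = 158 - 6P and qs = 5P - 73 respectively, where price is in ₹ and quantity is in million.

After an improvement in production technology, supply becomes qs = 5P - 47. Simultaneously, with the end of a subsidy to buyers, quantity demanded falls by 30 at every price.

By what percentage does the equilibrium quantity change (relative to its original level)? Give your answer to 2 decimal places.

Initially, 158 - 6P = 5P - 73, so 231 = 11P and P = 21, q = 32.
With the change applied: demand qd = 128 - 6P, supply qs = 5P - 47.
Setting them equal: 128 - 6P = 5P - 47 → 175 = 11P, so P = 175/11 ≈ 15.9091 and q = 358/11 ≈ 32.5455.
%Δq = (32.5455 − 32) / 32 × 100 = +1.70%.

+1.70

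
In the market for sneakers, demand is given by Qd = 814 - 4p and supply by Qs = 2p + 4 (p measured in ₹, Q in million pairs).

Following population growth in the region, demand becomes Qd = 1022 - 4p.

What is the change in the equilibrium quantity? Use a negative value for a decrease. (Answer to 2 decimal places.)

+69.33

Initially, 814 - 4p = 2p + 4, so 810 = 6p and p = 135, Q = 274.
After the shift, demand is Qd = 1022 - 4p and supply is Qs = 2p + 4.
Equate the new curves: 1022 - 4p = 2p + 4, giving 1018 = 6p, p = 509/3 ≈ 169.6667, Q = 1030/3 ≈ 343.3333.
ΔQ = 343.3333 − 274 = +69.33.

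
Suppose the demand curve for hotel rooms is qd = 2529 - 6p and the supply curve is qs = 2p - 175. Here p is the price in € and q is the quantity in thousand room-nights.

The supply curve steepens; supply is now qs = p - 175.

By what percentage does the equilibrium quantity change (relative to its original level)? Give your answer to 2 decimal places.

Initially, 2529 - 6p = 2p - 175, so 2704 = 8p and p = 338, q = 501.
With the change applied: demand qd = 2529 - 6p, supply qs = p - 175.
Equate the new curves: 2529 - 6p = p - 175, giving 2704 = 7p, p = 2704/7 ≈ 386.2857, q = 1479/7 ≈ 211.2857.
%Δq = (211.2857 − 501) / 501 × 100 = -57.83%.

-57.83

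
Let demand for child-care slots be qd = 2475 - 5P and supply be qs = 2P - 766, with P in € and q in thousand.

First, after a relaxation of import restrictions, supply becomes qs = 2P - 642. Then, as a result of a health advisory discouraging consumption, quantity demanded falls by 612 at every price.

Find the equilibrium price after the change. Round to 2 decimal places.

Initially, 2475 - 5P = 2P - 766, so 3241 = 7P and P = 463, q = 160.
With the change applied: demand qd = 1863 - 5P, supply qs = 2P - 642.
Equate the new curves: 1863 - 5P = 2P - 642, giving 2505 = 7P, P = 2505/7 ≈ 357.8571, q = 516/7 ≈ 73.7143.

357.86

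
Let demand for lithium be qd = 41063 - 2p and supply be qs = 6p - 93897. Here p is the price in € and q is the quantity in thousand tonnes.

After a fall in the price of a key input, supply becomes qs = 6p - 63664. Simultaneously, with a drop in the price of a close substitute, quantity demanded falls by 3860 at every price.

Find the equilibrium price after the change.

Solve the original market: 41063 - 2p = 6p - 93897, hence p = 16870 and q = 7323.
The new curves are qd = 37203 - 2p (demand) and qs = 6p - 63664 (supply).
Equate the new curves: 37203 - 2p = 6p - 63664, giving 100867 = 8p, p = 12608.375, q = 11986.25.

12608.375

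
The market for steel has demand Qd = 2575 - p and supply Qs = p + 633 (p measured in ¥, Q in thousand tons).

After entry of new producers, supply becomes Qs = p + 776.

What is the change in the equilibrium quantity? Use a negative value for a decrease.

Initially, 2575 - p = p + 633, so 1942 = 2p and p = 971, Q = 1604.
The new curves are Qd = 2575 - p (demand) and Qs = p + 776 (supply).
Setting them equal: 2575 - p = p + 776 → 1799 = 2p, so p = 899.5 and Q = 1675.5.
ΔQ = 1675.5 − 1604 = +71.5.

+71.5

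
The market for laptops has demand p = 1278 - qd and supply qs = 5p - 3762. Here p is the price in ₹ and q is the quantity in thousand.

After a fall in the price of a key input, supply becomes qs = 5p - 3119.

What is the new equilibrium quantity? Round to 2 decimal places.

Before the shock: 1278 - p = 5p - 3762 ⇒ 5040 = 6p ⇒ p = 840, q = 438.
The new curves are qd = 1278 - p (demand) and qs = 5p - 3119 (supply).
Clearing the new market: 1278 - p = 5p - 3119, so p = 4397/6 ≈ 732.8333 and q = 3271/6 ≈ 545.1667.

545.17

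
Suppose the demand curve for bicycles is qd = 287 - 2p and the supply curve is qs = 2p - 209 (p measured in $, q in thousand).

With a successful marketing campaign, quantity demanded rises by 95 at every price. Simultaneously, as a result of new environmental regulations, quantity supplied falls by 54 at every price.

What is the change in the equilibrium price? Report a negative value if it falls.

+37.25

Original equilibrium: 287 - 2p = 2p - 209 gives 496 = 4p, so p = 124 and q = 39.
After the shift, demand is qd = 382 - 2p and supply is qs = 2p - 263.
Clearing the new market: 382 - 2p = 2p - 263, so p = 161.25 and q = 59.5.
Δp = 161.25 − 124 = +37.25.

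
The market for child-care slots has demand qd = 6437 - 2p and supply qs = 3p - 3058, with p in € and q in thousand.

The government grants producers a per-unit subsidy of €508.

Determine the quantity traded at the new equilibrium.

3248.6

Solve the original market: 6437 - 2p = 3p - 3058, hence p = 1899 and q = 2639.
Since sellers receive the price plus the subsidy, the effective supply curve becomes qs = 3p - 1534.
Setting them equal: 6437 - 2p = 3p - 1534 → 7971 = 5p, so p = 1594.2 and q = 3248.6.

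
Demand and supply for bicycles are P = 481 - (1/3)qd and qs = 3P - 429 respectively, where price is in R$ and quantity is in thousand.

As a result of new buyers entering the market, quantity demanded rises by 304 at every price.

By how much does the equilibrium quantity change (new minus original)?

+152

Before the shock: 1443 - 3P = 3P - 429 ⇒ 1872 = 6P ⇒ P = 312, q = 507.
With the change applied: demand qd = 1747 - 3P, supply qs = 3P - 429.
Setting them equal: 1747 - 3P = 3P - 429 → 2176 = 6P, so P = 1088/3 ≈ 362.6667 and q = 659.
Δq = 659 − 507 = +152.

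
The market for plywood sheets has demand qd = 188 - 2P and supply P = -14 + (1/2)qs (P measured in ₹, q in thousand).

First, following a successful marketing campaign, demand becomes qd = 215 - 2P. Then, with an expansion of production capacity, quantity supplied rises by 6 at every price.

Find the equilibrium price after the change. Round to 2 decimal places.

45.25

Before the shock: 188 - 2P = 2P + 28 ⇒ 160 = 4P ⇒ P = 40, q = 108.
The shock moves the curves to qd = 215 - 2P and qs = 2P + 34.
New equilibrium: 215 - 2P = 2P + 34 ⇒ 181 = 4P ⇒ P = 45.25, q = 124.5.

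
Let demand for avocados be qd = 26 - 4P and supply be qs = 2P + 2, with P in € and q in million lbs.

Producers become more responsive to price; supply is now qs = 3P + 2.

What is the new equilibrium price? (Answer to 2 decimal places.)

3.43

Solve the original market: 26 - 4P = 2P + 2, hence P = 4 and q = 10.
The shock moves the curves to qd = 26 - 4P and qs = 3P + 2.
New equilibrium: 26 - 4P = 3P + 2 ⇒ 24 = 7P ⇒ P = 24/7 ≈ 3.4286, q = 86/7 ≈ 12.2857.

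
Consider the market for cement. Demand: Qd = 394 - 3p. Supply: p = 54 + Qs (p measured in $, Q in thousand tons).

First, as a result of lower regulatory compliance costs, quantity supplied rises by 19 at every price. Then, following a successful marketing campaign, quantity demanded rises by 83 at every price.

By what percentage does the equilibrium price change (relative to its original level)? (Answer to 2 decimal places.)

Before the shock: 394 - 3p = p - 54 ⇒ 448 = 4p ⇒ p = 112, Q = 58.
The shock moves the curves to Qd = 477 - 3p and Qs = p - 35.
Clearing the new market: 477 - 3p = p - 35, so p = 128 and Q = 93.
%Δp = (128 − 112) / 112 × 100 = +14.29%.

+14.29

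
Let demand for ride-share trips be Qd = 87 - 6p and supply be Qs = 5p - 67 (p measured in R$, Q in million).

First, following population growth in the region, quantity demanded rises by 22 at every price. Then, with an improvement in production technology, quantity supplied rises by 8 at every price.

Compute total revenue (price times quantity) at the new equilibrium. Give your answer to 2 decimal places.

Before the shock: 87 - 6p = 5p - 67 ⇒ 154 = 11p ⇒ p = 14, Q = 3.
With the change applied: demand Qd = 109 - 6p, supply Qs = 5p - 59.
New equilibrium: 109 - 6p = 5p - 59 ⇒ 168 = 11p ⇒ p = 168/11 ≈ 15.2727, Q = 191/11 ≈ 17.3636.
New expenditure = 15.2727 × 17.3636 = 265.19.

265.19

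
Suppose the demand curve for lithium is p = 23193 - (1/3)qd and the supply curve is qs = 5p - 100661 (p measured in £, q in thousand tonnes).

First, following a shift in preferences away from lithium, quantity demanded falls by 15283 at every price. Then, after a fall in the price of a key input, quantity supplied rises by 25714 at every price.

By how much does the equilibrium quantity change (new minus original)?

Solve the original market: 69579 - 3p = 5p - 100661, hence p = 21280 and q = 5739.
The new curves are qd = 54296 - 3p (demand) and qs = 5p - 74947 (supply).
Setting them equal: 54296 - 3p = 5p - 74947 → 129243 = 8p, so p = 16155.375 and q = 5829.875.
Δq = 5829.875 − 5739 = +90.875.

+90.875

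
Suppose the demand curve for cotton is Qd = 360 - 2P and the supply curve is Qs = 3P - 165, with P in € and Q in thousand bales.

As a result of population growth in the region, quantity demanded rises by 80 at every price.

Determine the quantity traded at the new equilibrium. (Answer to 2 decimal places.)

198.00

Original equilibrium: 360 - 2P = 3P - 165 gives 525 = 5P, so P = 105 and Q = 150.
The shock moves the curves to Qd = 440 - 2P and Qs = 3P - 165.
Equate the new curves: 440 - 2P = 3P - 165, giving 605 = 5P, P = 121, Q = 198.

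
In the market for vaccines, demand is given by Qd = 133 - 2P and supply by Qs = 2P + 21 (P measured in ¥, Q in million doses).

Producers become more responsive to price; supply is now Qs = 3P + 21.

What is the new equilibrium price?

22.4

Before the shock: 133 - 2P = 2P + 21 ⇒ 112 = 4P ⇒ P = 28, Q = 77.
With the change applied: demand Qd = 133 - 2P, supply Qs = 3P + 21.
Setting them equal: 133 - 2P = 3P + 21 → 112 = 5P, so P = 22.4 and Q = 88.2.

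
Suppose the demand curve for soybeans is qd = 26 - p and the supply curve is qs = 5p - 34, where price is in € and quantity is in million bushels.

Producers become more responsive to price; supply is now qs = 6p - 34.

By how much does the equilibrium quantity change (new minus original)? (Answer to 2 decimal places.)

Before the shock: 26 - p = 5p - 34 ⇒ 60 = 6p ⇒ p = 10, q = 16.
With the change applied: demand qd = 26 - p, supply qs = 6p - 34.
New equilibrium: 26 - p = 6p - 34 ⇒ 60 = 7p ⇒ p = 60/7 ≈ 8.5714, q = 122/7 ≈ 17.4286.
Δq = 17.4286 − 16 = +1.43.

+1.43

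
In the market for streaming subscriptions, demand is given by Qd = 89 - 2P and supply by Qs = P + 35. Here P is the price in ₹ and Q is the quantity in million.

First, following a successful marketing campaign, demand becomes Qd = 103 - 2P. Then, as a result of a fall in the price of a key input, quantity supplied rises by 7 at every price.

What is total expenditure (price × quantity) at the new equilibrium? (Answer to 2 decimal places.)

Before the shock: 89 - 2P = P + 35 ⇒ 54 = 3P ⇒ P = 18, Q = 53.
The new curves are Qd = 103 - 2P (demand) and Qs = P + 42 (supply).
Setting them equal: 103 - 2P = P + 42 → 61 = 3P, so P = 61/3 ≈ 20.3333 and Q = 187/3 ≈ 62.3333.
New expenditure = 20.3333 × 62.3333 = 1267.44.

1267.44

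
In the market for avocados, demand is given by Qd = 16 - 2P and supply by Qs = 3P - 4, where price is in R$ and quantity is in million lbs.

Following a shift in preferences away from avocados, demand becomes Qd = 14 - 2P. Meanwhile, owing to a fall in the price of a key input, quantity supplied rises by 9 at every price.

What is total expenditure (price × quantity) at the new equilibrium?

18.72

Solve the original market: 16 - 2P = 3P - 4, hence P = 4 and Q = 8.
With the change applied: demand Qd = 14 - 2P, supply Qs = 3P + 5.
Setting them equal: 14 - 2P = 3P + 5 → 9 = 5P, so P = 1.8 and Q = 10.4.
New expenditure = 1.8 × 10.4 = 18.72.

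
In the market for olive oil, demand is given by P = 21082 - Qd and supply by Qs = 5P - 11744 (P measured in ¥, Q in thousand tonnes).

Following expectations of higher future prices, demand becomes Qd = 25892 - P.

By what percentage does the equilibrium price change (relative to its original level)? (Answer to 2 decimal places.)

Solve the original market: 21082 - P = 5P - 11744, hence P = 5471 and Q = 15611.
The shock moves the curves to Qd = 25892 - P and Qs = 5P - 11744.
Setting them equal: 25892 - P = 5P - 11744 → 37636 = 6P, so P = 18818/3 ≈ 6272.6667 and Q = 58858/3 ≈ 19619.3333.
%ΔP = (6272.6667 − 5471) / 5471 × 100 = +14.65%.

+14.65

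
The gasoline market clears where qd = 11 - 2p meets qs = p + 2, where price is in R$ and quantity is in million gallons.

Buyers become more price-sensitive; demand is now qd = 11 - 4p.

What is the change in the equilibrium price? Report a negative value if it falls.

Solve the original market: 11 - 2p = p + 2, hence p = 3 and q = 5.
With the change applied: demand qd = 11 - 4p, supply qs = p + 2.
Equate the new curves: 11 - 4p = p + 2, giving 9 = 5p, p = 1.8, q = 3.8.
Δp = 1.8 − 3 = -1.2.

-1.2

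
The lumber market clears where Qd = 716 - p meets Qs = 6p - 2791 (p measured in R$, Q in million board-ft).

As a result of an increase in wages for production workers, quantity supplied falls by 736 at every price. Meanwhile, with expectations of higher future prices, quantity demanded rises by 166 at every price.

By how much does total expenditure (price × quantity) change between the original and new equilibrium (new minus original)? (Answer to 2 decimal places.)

+51098.98

Before the shock: 716 - p = 6p - 2791 ⇒ 3507 = 7p ⇒ p = 501, Q = 215.
The new curves are Qd = 882 - p (demand) and Qs = 6p - 3527 (supply).
Clearing the new market: 882 - p = 6p - 3527, so p = 4409/7 ≈ 629.8571 and Q = 1765/7 ≈ 252.1429.
Expenditure moves from 501×215 = 107715 to 629.8571×252.1429 = 158813.9796; change = +51098.98.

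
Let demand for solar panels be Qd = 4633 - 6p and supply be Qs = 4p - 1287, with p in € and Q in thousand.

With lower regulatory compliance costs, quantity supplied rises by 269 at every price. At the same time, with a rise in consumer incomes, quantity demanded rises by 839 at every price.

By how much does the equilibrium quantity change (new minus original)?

Before the shock: 4633 - 6p = 4p - 1287 ⇒ 5920 = 10p ⇒ p = 592, Q = 1081.
The shock moves the curves to Qd = 5472 - 6p and Qs = 4p - 1018.
Equate the new curves: 5472 - 6p = 4p - 1018, giving 6490 = 10p, p = 649, Q = 1578.
ΔQ = 1578 − 1081 = +497.

+497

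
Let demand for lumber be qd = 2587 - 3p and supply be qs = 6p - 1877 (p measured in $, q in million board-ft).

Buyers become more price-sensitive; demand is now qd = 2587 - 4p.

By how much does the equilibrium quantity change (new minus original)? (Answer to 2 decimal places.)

-297.60

Original equilibrium: 2587 - 3p = 6p - 1877 gives 4464 = 9p, so p = 496 and q = 1099.
After the shift, demand is qd = 2587 - 4p and supply is qs = 6p - 1877.
Setting them equal: 2587 - 4p = 6p - 1877 → 4464 = 10p, so p = 446.4 and q = 801.4.
Δq = 801.4 − 1099 = -297.60.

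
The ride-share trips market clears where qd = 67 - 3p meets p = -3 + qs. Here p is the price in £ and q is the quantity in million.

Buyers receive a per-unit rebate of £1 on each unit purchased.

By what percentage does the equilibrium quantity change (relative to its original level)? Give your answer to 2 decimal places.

Solve the original market: 67 - 3p = p + 3, hence p = 16 and q = 19.
Since buyers' out-of-pocket price is the market price minus the rebate, the effective demand curve becomes qd = 70 - 3p.
New equilibrium: 70 - 3p = p + 3 ⇒ 67 = 4p ⇒ p = 16.75, q = 19.75.
%Δq = (19.75 − 19) / 19 × 100 = +3.95%.

+3.95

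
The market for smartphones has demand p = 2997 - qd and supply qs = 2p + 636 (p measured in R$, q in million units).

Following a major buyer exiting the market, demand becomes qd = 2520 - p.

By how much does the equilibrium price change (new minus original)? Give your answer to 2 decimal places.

Solve the original market: 2997 - p = 2p + 636, hence p = 787 and q = 2210.
With the change applied: demand qd = 2520 - p, supply qs = 2p + 636.
Equate the new curves: 2520 - p = 2p + 636, giving 1884 = 3p, p = 628, q = 1892.
Δp = 628 − 787 = -159.00.

-159.00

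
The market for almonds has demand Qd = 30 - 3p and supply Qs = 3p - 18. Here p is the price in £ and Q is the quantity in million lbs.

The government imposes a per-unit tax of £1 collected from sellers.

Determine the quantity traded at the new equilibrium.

Solve the original market: 30 - 3p = 3p - 18, hence p = 8 and Q = 6.
Since sellers keep the price net of the tax, the effective supply curve becomes Qs = 3p - 21.
New equilibrium: 30 - 3p = 3p - 21 ⇒ 51 = 6p ⇒ p = 8.5, Q = 4.5.

4.5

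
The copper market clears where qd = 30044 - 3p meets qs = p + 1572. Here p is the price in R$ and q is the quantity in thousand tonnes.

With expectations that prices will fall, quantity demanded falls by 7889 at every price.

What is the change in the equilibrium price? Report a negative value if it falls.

Before the shock: 30044 - 3p = p + 1572 ⇒ 28472 = 4p ⇒ p = 7118, q = 8690.
After the shift, demand is qd = 22155 - 3p and supply is qs = p + 1572.
New equilibrium: 22155 - 3p = p + 1572 ⇒ 20583 = 4p ⇒ p = 5145.75, q = 6717.75.
Δp = 5145.75 − 7118 = -1972.25.

-1972.25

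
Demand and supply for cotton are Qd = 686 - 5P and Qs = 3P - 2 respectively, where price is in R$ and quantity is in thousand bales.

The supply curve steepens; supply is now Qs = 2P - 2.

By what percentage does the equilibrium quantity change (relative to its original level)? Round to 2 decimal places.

-24.00

Before the shock: 686 - 5P = 3P - 2 ⇒ 688 = 8P ⇒ P = 86, Q = 256.
The shock moves the curves to Qd = 686 - 5P and Qs = 2P - 2.
Clearing the new market: 686 - 5P = 2P - 2, so P = 688/7 ≈ 98.2857 and Q = 1362/7 ≈ 194.5714.
%ΔQ = (194.5714 − 256) / 256 × 100 = -24.00%.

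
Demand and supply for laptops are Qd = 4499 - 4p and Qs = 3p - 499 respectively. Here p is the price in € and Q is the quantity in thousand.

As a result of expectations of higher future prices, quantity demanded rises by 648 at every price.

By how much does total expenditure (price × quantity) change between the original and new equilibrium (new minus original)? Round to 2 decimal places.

Solve the original market: 4499 - 4p = 3p - 499, hence p = 714 and Q = 1643.
With the change applied: demand Qd = 5147 - 4p, supply Qs = 3p - 499.
New equilibrium: 5147 - 4p = 3p - 499 ⇒ 5646 = 7p ⇒ p = 5646/7 ≈ 806.5714, Q = 13445/7 ≈ 1920.7143.
Expenditure moves from 714×1643 = 1173102 to 806.5714×1920.7143 = 1549193.2653; change = +376091.27.

+376091.27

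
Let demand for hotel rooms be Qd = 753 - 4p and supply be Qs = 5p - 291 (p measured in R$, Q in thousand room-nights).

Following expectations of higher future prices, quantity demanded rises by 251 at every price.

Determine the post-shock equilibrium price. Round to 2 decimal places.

Original equilibrium: 753 - 4p = 5p - 291 gives 1044 = 9p, so p = 116 and Q = 289.
The shock moves the curves to Qd = 1004 - 4p and Qs = 5p - 291.
New equilibrium: 1004 - 4p = 5p - 291 ⇒ 1295 = 9p ⇒ p = 1295/9 ≈ 143.8889, Q = 3856/9 ≈ 428.4444.

143.89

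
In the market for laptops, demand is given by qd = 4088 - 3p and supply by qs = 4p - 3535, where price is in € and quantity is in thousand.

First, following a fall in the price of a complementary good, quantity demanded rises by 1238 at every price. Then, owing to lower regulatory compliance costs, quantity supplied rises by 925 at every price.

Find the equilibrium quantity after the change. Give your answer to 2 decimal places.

Solve the original market: 4088 - 3p = 4p - 3535, hence p = 1089 and q = 821.
After the shift, demand is qd = 5326 - 3p and supply is qs = 4p - 2610.
New equilibrium: 5326 - 3p = 4p - 2610 ⇒ 7936 = 7p ⇒ p = 7936/7 ≈ 1133.7143, q = 13474/7 ≈ 1924.8571.

1924.86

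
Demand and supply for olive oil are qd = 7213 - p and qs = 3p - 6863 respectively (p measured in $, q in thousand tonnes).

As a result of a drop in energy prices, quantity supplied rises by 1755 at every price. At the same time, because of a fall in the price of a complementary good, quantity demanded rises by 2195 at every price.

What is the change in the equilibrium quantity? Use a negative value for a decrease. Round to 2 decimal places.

Before the shock: 7213 - p = 3p - 6863 ⇒ 14076 = 4p ⇒ p = 3519, q = 3694.
The new curves are qd = 9408 - p (demand) and qs = 3p - 5108 (supply).
Equate the new curves: 9408 - p = 3p - 5108, giving 14516 = 4p, p = 3629, q = 5779.
Δq = 5779 − 3694 = +2085.00.

+2085.00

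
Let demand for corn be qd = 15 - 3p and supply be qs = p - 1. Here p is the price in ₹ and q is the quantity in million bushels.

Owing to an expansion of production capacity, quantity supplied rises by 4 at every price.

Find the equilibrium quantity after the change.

6

Solve the original market: 15 - 3p = p - 1, hence p = 4 and q = 3.
The new curves are qd = 15 - 3p (demand) and qs = p + 3 (supply).
Equate the new curves: 15 - 3p = p + 3, giving 12 = 4p, p = 3, q = 6.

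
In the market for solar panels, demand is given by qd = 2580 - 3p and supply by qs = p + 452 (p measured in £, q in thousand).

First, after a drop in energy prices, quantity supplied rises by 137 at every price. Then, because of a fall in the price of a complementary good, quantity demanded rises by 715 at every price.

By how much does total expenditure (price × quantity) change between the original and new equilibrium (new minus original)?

Before the shock: 2580 - 3p = p + 452 ⇒ 2128 = 4p ⇒ p = 532, q = 984.
The shock moves the curves to qd = 3295 - 3p and qs = p + 589.
Equate the new curves: 3295 - 3p = p + 589, giving 2706 = 4p, p = 676.5, q = 1265.5.
Expenditure moves from 532×984 = 523488 to 676.5×1265.5 = 856110.75; change = +332622.75.

+332622.75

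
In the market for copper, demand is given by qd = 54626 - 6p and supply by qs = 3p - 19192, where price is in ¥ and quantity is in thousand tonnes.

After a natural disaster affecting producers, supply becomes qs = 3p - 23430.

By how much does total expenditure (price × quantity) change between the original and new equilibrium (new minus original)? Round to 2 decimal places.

Solve the original market: 54626 - 6p = 3p - 19192, hence p = 8202 and q = 5414.
The shock moves the curves to qd = 54626 - 6p and qs = 3p - 23430.
Setting them equal: 54626 - 6p = 3p - 23430 → 78056 = 9p, so p = 78056/9 ≈ 8672.8889 and q = 7766/3 ≈ 2588.6667.
Expenditure moves from 8202×5414 = 44405628 to 8672.8889×2588.6667 = 22451218.3704; change = -21954409.63.

-21954409.63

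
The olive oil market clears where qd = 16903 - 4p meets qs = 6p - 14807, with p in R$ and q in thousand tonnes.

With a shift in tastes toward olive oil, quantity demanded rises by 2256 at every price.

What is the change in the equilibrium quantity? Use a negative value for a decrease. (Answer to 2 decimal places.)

Original equilibrium: 16903 - 4p = 6p - 14807 gives 31710 = 10p, so p = 3171 and q = 4219.
The shock moves the curves to qd = 19159 - 4p and qs = 6p - 14807.
Clearing the new market: 19159 - 4p = 6p - 14807, so p = 3396.6 and q = 5572.6.
Δq = 5572.6 − 4219 = +1353.60.

+1353.60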